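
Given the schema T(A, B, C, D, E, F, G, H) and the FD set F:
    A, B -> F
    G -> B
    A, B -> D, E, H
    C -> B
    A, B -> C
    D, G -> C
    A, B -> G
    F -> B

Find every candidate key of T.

Attributes never on any right-hand side: {A} — every candidate key must contain it.
{A, B}⁺ = {A, B, C, D, E, F, G, H}, which is every attribute, so {A, B} is a candidate key.
{A, C}⁺ = {A, B, C, D, E, F, G, H}, which is every attribute, so {A, C} is a candidate key.
{A, F}⁺ = {A, B, C, D, E, F, G, H}, which is every attribute, so {A, F} is a candidate key.
{A, G}⁺ = {A, B, C, D, E, F, G, H}, which is every attribute, so {A, G} is a candidate key.
No proper subset of any of these is a key, and no other minimal superkey exists.

{A, B}, {A, C}, {A, F}, {A, G}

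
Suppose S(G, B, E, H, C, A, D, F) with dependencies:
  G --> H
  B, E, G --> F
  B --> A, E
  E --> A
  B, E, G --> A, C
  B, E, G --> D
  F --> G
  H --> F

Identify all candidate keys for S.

{B, F}, {B, G}, {B, H}

Attributes never on any right-hand side: {B} — every candidate key must contain it.
Closure of {B, F} is {A, B, C, D, E, F, G, H}, the whole schema; {B, F} is a candidate key.
Closure of {B, G} is {A, B, C, D, E, F, G, H}, the whole schema; {B, G} is a candidate key.
Closure of {B, H} is {A, B, C, D, E, F, G, H}, the whole schema; {B, H} is a candidate key.
These are minimal and exhaustive — every other superkey contains one of them.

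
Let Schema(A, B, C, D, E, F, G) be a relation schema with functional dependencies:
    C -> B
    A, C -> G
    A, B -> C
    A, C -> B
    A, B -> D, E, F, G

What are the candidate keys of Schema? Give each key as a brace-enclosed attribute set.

{A, B}, {A, C}

{A} never appears on the right of any FD, so every key must include it.
{A, B} is a candidate key since {A, B}⁺ = {A, B, C, D, E, F, G} covers every attribute.
{A, C} is a candidate key since {A, C}⁺ = {A, B, C, D, E, F, G} covers every attribute.
Any other superkey properly contains one of these, so there are no further candidate keys.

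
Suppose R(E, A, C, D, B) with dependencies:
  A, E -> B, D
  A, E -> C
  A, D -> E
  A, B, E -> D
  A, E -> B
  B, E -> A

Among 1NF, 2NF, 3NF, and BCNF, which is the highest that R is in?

Candidate keys: {A, D}, {A, E}, {B, E}. Prime attributes: {A, B, D, E}.
Every FD has a superkey on the left, so the relation is in BCNF.

BCNF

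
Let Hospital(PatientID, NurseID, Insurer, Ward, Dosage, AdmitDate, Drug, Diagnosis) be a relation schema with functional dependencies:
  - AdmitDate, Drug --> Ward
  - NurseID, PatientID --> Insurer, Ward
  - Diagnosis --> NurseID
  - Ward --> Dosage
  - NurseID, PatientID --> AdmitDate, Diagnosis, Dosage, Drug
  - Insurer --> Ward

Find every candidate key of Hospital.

{PatientID} never appears on the right of any FD, so every key must include it.
Closure of {Diagnosis, PatientID} is {AdmitDate, Diagnosis, Dosage, Drug, Insurer, NurseID, PatientID, Ward}, the whole schema; {Diagnosis, PatientID} is a candidate key.
Closure of {NurseID, PatientID} is {AdmitDate, Diagnosis, Dosage, Drug, Insurer, NurseID, PatientID, Ward}, the whole schema; {NurseID, PatientID} is a candidate key.
No proper subset of any of these is a key, and no other minimal superkey exists.

{Diagnosis, PatientID}, {NurseID, PatientID}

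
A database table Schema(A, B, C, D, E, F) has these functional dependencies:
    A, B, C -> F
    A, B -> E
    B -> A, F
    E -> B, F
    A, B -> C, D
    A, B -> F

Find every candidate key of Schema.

{B}, {E}

{B} is a candidate key since {B}⁺ = {A, B, C, D, E, F} covers every attribute.
{E} is a candidate key since {E}⁺ = {A, B, C, D, E, F} covers every attribute.
Any other superkey properly contains one of these, so there are no further candidate keys.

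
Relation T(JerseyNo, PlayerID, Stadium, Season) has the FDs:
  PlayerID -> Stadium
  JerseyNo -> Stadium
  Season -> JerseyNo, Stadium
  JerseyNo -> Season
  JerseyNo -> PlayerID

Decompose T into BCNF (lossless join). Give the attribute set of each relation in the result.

{JerseyNo, PlayerID, Season}; {PlayerID, Stadium}

Candidate keys of the original relation: {JerseyNo}, {Season}.
{JerseyNo, PlayerID, Season, Stadium}: {PlayerID} determines {PlayerID, Stadium} here but is not a superkey — split on PlayerID -> Stadium, giving {PlayerID, Stadium} and {JerseyNo, PlayerID, Season}.
{PlayerID, Stadium} is in BCNF.
{JerseyNo, PlayerID, Season} is in BCNF.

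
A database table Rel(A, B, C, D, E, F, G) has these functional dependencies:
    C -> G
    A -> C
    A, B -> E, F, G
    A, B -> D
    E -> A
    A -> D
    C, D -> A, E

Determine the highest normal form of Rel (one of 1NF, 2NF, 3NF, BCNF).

1NF

Candidate keys: {A, B}, {B, C, D}, {B, E}. Prime attributes: {A, B, C, D, E}.
C -> G breaks BCNF: {C}⁺ = {C, G}, so {C} is not a superkey.
C -> G determines the non-prime attribute {G} from a non-superkey — 3NF is violated.
{A} is a proper subset of the key {A, B}, and {A}⁺ contains the non-prime attribute {G} — a partial dependency, so 2NF is violated.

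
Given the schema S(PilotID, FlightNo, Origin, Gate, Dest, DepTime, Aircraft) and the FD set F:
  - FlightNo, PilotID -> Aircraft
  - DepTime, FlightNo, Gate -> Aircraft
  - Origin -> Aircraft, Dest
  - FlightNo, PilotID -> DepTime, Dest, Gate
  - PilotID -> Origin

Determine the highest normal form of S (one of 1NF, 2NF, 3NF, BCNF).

1NF

Candidate key: {FlightNo, PilotID}. Prime attributes: {FlightNo, PilotID}.
DepTime, FlightNo, Gate -> Aircraft: {DepTime, FlightNo, Gate}⁺ = {Aircraft, DepTime, FlightNo, Gate}, which is not all of the attributes, so the left side is not a superkey — BCNF is violated.
DepTime, FlightNo, Gate -> Aircraft has non-prime {Aircraft} on the right and a non-superkey on the left, so 3NF fails.
{PilotID} is a proper subset of the key {FlightNo, PilotID}, and {PilotID}⁺ contains the non-prime attributes {Aircraft, Dest, Origin} — a partial dependency, so 2NF is violated.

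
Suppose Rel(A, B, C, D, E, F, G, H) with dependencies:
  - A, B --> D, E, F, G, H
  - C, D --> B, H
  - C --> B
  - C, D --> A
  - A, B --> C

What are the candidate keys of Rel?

{A, B}⁺ = {A, B, C, D, E, F, G, H} — all of the relation — so {A, B} is a candidate key.
{A, C}⁺ = {A, B, C, D, E, F, G, H} — all of the relation — so {A, C} is a candidate key.
{C, D}⁺ = {A, B, C, D, E, F, G, H} — all of the relation — so {C, D} is a candidate key.
No proper subset of any of these is a key, and no other minimal superkey exists.

{A, B}, {A, C}, {C, D}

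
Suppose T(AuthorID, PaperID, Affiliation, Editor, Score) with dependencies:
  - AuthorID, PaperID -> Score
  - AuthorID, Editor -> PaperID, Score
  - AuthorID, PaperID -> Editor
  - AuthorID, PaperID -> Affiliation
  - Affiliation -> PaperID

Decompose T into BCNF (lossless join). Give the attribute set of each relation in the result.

{Affiliation, AuthorID, Editor, Score}; {Affiliation, PaperID}

Candidate keys of the original relation: {Affiliation, AuthorID}, {AuthorID, Editor}, {AuthorID, PaperID}.
In {Affiliation, AuthorID, Editor, PaperID, Score}, {Affiliation} is not a superkey ({Affiliation}⁺ restricted to this set is {Affiliation, PaperID}), so split on Affiliation -> PaperID into {Affiliation, PaperID} and {Affiliation, AuthorID, Editor, Score}.
{Affiliation, PaperID}: every determinant is a superkey — BCNF.
{Affiliation, AuthorID, Editor, Score}: every determinant is a superkey — BCNF.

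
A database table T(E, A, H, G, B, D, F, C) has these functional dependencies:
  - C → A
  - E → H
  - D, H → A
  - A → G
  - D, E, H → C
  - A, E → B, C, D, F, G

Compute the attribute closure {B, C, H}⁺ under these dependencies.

{A, B, C, G, H}

Start with {B, C, H}.
C → A applies; add {A} → now {A, B, C, H}.
A → G applies; add {G} → now {A, B, C, G, H}.
No further FD applies.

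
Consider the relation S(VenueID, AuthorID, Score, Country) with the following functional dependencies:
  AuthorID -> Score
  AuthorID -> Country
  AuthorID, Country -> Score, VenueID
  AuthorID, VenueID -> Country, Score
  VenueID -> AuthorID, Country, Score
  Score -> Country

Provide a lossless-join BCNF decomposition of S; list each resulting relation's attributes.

{AuthorID, Score, VenueID}; {Country, Score}

Candidate keys of the original relation: {AuthorID}, {VenueID}.
In {AuthorID, Country, Score, VenueID}, {Score} is not a superkey ({Score}⁺ restricted to this set is {Country, Score}), so split on Score -> Country into {Country, Score} and {AuthorID, Score, VenueID}.
{Country, Score}: every determinant is a superkey — BCNF.
{AuthorID, Score, VenueID}: every determinant is a superkey — BCNF.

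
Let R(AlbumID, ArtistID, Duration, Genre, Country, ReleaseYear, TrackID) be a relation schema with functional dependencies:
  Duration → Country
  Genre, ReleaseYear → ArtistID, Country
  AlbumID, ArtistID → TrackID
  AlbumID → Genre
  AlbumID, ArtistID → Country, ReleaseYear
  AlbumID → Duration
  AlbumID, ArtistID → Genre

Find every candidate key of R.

{AlbumID, ArtistID}, {AlbumID, ReleaseYear}

{AlbumID} never appears on the right of any FD, so every key must include it.
{AlbumID, ArtistID}⁺ = {AlbumID, ArtistID, Country, Duration, Genre, ReleaseYear, TrackID} — all of the relation — so {AlbumID, ArtistID} is a candidate key.
{AlbumID, ReleaseYear}⁺ = {AlbumID, ArtistID, Country, Duration, Genre, ReleaseYear, TrackID} — all of the relation — so {AlbumID, ReleaseYear} is a candidate key.
No proper subset of any of these is a key, and no other minimal superkey exists.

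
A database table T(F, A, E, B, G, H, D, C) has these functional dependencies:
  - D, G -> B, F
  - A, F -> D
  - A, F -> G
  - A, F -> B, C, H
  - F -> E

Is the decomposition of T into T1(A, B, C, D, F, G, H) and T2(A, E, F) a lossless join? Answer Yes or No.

Common attributes: {A, F}; their closure is {A, B, C, D, E, F, G, H}.
T1 is contained in that closure, so T1 ∩ T2 -> T1 holds and the join is lossless.

Yes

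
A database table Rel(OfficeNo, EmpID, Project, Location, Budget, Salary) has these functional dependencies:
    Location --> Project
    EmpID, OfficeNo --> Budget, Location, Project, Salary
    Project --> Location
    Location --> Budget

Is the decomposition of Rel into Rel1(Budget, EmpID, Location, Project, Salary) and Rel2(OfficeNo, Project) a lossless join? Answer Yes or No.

No

Common attributes: {Project}; their closure is {Budget, Location, Project}.
The closure covers neither Rel1 nor Rel2 entirely; the join is not lossless.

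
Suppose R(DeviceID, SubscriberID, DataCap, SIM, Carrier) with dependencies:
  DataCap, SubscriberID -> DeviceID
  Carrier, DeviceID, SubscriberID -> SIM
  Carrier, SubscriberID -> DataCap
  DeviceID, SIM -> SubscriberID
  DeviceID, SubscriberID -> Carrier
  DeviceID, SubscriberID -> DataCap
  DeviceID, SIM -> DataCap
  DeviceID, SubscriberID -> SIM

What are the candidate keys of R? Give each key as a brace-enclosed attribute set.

{Carrier, SubscriberID}, {DataCap, SubscriberID}, {DeviceID, SIM}, {DeviceID, SubscriberID}

{Carrier, SubscriberID}⁺ = {Carrier, DataCap, DeviceID, SIM, SubscriberID}, which is every attribute, so {Carrier, SubscriberID} is a candidate key.
{DataCap, SubscriberID}⁺ = {Carrier, DataCap, DeviceID, SIM, SubscriberID}, which is every attribute, so {DataCap, SubscriberID} is a candidate key.
{DeviceID, SIM}⁺ = {Carrier, DataCap, DeviceID, SIM, SubscriberID}, which is every attribute, so {DeviceID, SIM} is a candidate key.
{DeviceID, SubscriberID}⁺ = {Carrier, DataCap, DeviceID, SIM, SubscriberID}, which is every attribute, so {DeviceID, SubscriberID} is a candidate key.
No proper subset of any of these is a key, and no other minimal superkey exists.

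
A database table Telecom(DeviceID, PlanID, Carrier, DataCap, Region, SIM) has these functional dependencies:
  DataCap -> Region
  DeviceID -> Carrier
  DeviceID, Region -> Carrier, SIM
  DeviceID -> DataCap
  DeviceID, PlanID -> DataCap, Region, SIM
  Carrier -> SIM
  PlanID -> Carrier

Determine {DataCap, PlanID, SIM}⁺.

Start with {DataCap, PlanID, SIM}.
DataCap -> Region applies; add {Region} → now {DataCap, PlanID, Region, SIM}.
PlanID -> Carrier applies; add {Carrier} → now {Carrier, DataCap, PlanID, Region, SIM}.
No further FD applies.

{Carrier, DataCap, PlanID, Region, SIM}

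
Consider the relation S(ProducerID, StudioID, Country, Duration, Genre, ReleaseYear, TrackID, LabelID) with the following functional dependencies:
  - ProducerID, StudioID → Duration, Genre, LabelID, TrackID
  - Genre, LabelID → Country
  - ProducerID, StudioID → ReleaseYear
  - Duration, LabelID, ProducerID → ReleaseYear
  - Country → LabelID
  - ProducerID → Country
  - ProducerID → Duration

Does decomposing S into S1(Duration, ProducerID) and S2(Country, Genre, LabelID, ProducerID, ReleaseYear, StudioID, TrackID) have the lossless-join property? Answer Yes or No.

Yes

S1 ∩ S2 = {ProducerID}; its closure under F is {Country, Duration, LabelID, ProducerID, ReleaseYear}.
This includes all of S1, so the common attributes are a superkey of S1 — the join is lossless.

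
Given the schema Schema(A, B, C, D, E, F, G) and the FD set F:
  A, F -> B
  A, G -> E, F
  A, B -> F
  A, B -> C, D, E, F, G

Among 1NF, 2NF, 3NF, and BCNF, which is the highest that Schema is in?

Candidate keys: {A, B}, {A, F}, {A, G}. Prime attributes: {A, B, F, G}.
Every FD has a superkey on the left, so the relation is in BCNF.

BCNF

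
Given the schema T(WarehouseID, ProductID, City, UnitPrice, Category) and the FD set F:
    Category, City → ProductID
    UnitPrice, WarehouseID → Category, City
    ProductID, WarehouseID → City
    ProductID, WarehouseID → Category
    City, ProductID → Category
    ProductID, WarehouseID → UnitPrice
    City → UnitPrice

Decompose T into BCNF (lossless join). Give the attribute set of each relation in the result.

{Category, City, ProductID}; {Category, City, WarehouseID}; {City, UnitPrice}

Candidate keys of the original relation: {City, WarehouseID}, {ProductID, WarehouseID}, {UnitPrice, WarehouseID}.
Within {Category, City, ProductID, UnitPrice, WarehouseID}: {Category, City}⁺ ∩ {Category, City, ProductID, UnitPrice, WarehouseID} = {Category, City, ProductID, UnitPrice}, not the whole set, so Category, City → ProductID, UnitPrice violates BCNF; decompose into {Category, City, ProductID, UnitPrice} and {Category, City, WarehouseID}.
Within {Category, City, ProductID, UnitPrice}: {City}⁺ ∩ {Category, City, ProductID, UnitPrice} = {City, UnitPrice}, not the whole set, so City → UnitPrice violates BCNF; decompose into {City, UnitPrice} and {Category, City, ProductID}.
{City, UnitPrice} has no BCNF violation.
{Category, City, ProductID} has no BCNF violation.
{Category, City, WarehouseID} has no BCNF violation.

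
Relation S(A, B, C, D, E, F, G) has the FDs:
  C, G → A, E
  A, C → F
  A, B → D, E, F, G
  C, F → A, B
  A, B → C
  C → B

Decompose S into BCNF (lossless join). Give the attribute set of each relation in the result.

{A, C, D, E, F, G}; {B, C}

Candidate keys of the original relation: {A, B}, {A, C}, {C, F}, {C, G}.
Within {A, B, C, D, E, F, G}: {C}⁺ ∩ {A, B, C, D, E, F, G} = {B, C}, not the whole set, so C → B violates BCNF; decompose into {B, C} and {A, C, D, E, F, G}.
{B, C}: every determinant is a superkey — BCNF.
{A, C, D, E, F, G}: every determinant is a superkey — BCNF.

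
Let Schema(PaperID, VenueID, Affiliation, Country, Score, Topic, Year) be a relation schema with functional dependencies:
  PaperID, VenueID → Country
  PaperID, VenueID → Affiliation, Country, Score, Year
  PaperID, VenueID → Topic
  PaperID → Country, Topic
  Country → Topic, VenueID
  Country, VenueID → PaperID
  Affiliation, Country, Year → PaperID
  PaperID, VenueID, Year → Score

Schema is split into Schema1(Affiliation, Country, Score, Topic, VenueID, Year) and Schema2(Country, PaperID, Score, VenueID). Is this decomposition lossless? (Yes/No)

Common attributes: {Country, Score, VenueID}; their closure is {Affiliation, Country, PaperID, Score, Topic, VenueID, Year}.
Schema1 is contained in that closure, so Schema1 ∩ Schema2 → Schema1 holds and the join is lossless.

Yes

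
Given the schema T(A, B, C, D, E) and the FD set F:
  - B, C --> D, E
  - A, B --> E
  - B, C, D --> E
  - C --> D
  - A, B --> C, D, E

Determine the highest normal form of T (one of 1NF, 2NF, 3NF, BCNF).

2NF

Candidate key: {A, B}. Prime attributes: {A, B}.
B, C --> D, E breaks BCNF: {B, C}⁺ = {B, C, D, E}, so {B, C} is not a superkey.
B, C --> D, E determines the non-prime attributes {D, E} from a non-superkey — 3NF is violated.
No proper subset of a key has a non-prime attribute in its closure, so there is no partial dependency; 2NF holds.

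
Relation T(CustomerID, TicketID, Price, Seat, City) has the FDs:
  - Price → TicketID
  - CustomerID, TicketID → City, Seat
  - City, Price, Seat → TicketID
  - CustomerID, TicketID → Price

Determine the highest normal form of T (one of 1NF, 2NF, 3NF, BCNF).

3NF

Candidate keys: {CustomerID, Price}, {CustomerID, TicketID}. Prime attributes: {CustomerID, Price, TicketID}.
Price → TicketID: {Price}⁺ = {Price, TicketID}, which is not all of the attributes, so the left side is not a superkey — BCNF is violated.
Since {TicketID} ⊆ prime attributes and every other non-superkey FD also has a prime right side, the schema is in 3NF.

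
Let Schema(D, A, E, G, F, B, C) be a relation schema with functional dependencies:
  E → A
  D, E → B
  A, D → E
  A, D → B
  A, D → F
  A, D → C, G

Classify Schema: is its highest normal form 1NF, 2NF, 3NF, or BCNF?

3NF

Candidate keys: {A, D}, {D, E}. Prime attributes: {A, D, E}.
E → A breaks BCNF: {E}⁺ = {A, E}, so {E} is not a superkey.
Since {A} ⊆ prime attributes and every other non-superkey FD also has a prime right side, the schema is in 3NF.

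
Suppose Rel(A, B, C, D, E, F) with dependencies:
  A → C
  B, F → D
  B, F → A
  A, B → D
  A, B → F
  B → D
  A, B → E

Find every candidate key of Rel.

{B} never appears on the right of any FD, so every key must include it.
{A, B}⁺ = {A, B, C, D, E, F} — all of the relation — so {A, B} is a candidate key.
{B, F}⁺ = {A, B, C, D, E, F} — all of the relation — so {B, F} is a candidate key.
These are minimal and exhaustive — every other superkey contains one of them.

{A, B}, {B, F}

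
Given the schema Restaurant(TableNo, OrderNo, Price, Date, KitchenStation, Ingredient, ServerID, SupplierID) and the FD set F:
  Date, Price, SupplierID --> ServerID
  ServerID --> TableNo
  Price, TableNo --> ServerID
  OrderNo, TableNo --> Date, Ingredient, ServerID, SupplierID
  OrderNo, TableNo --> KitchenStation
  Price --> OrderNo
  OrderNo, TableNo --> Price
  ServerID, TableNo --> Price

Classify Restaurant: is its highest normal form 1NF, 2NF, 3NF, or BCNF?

3NF

Candidate keys: {Date, Price, SupplierID}, {OrderNo, TableNo}, {Price, TableNo}, {ServerID}. Prime attributes: {Date, OrderNo, Price, ServerID, SupplierID, TableNo}.
For Price --> OrderNo we have {Price}⁺ = {OrderNo, Price}; {Price} is not a superkey, so BCNF fails.
But every attribute on its right side ({OrderNo}) is prime, and the same holds for every other non-superkey FD, so 3NF still holds.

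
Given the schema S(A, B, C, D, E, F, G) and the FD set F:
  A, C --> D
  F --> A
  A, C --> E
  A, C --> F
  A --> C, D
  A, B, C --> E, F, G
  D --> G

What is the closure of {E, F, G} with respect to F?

{A, C, D, E, F, G}

Start with {E, F, G}.
F --> A applies; add {A} → now {A, E, F, G}.
A --> C, D applies; add {C, D} → now {A, C, D, E, F, G}.
No further FD applies.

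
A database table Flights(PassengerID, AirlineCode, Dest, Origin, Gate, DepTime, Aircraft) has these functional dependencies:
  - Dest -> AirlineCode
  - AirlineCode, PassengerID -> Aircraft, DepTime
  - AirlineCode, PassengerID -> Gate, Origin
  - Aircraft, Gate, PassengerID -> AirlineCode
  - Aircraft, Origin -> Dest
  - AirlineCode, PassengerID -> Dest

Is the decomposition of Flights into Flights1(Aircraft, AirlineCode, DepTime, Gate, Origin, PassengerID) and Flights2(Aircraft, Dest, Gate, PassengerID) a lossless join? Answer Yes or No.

Flights1 ∩ Flights2 = {Aircraft, Gate, PassengerID}; its closure under F is {Aircraft, AirlineCode, DepTime, Dest, Gate, Origin, PassengerID}.
Flights1 is contained in that closure, so Flights1 ∩ Flights2 -> Flights1 holds and the join is lossless.

Yes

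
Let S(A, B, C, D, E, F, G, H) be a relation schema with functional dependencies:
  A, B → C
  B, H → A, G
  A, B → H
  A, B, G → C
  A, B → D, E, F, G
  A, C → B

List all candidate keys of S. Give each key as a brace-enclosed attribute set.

{A, B}, {A, C}, {B, H}

{A, B}⁺ = {A, B, C, D, E, F, G, H}, which is every attribute, so {A, B} is a candidate key.
{A, C}⁺ = {A, B, C, D, E, F, G, H}, which is every attribute, so {A, C} is a candidate key.
{B, H}⁺ = {A, B, C, D, E, F, G, H}, which is every attribute, so {B, H} is a candidate key.
No proper subset of any of these is a key, and no other minimal superkey exists.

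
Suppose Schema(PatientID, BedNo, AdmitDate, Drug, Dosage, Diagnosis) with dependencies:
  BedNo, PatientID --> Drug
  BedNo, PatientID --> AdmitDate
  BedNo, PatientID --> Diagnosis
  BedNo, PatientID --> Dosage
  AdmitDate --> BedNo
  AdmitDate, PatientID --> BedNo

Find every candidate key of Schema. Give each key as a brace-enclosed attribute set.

{AdmitDate, PatientID}, {BedNo, PatientID}

{PatientID} never appears on the right of any FD, so every key must include it.
{AdmitDate, PatientID}⁺ = {AdmitDate, BedNo, Diagnosis, Dosage, Drug, PatientID} — all of the relation — so {AdmitDate, PatientID} is a candidate key.
{BedNo, PatientID}⁺ = {AdmitDate, BedNo, Diagnosis, Dosage, Drug, PatientID} — all of the relation — so {BedNo, PatientID} is a candidate key.
No proper subset of any of these is a key, and no other minimal superkey exists.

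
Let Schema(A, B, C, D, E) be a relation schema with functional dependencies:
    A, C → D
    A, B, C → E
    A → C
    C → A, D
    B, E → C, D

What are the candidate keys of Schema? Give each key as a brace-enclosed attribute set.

{A, B}, {B, C}, {B, E}

No FD produces {B}, so it must be in every candidate key.
Closure of {A, B} is {A, B, C, D, E}, the whole schema; {A, B} is a candidate key.
Closure of {B, C} is {A, B, C, D, E}, the whole schema; {B, C} is a candidate key.
Closure of {B, E} is {A, B, C, D, E}, the whole schema; {B, E} is a candidate key.
These are minimal and exhaustive — every other superkey contains one of them.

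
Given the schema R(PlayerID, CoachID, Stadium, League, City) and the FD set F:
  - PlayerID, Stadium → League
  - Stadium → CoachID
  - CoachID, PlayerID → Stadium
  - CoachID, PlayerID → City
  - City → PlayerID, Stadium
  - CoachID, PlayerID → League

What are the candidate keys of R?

{City}⁺ = {City, CoachID, League, PlayerID, Stadium}, which is every attribute, so {City} is a candidate key.
{CoachID, PlayerID}⁺ = {City, CoachID, League, PlayerID, Stadium}, which is every attribute, so {CoachID, PlayerID} is a candidate key.
{PlayerID, Stadium}⁺ = {City, CoachID, League, PlayerID, Stadium}, which is every attribute, so {PlayerID, Stadium} is a candidate key.
Any other superkey properly contains one of these, so there are no further candidate keys.

{City}, {CoachID, PlayerID}, {PlayerID, Stadium}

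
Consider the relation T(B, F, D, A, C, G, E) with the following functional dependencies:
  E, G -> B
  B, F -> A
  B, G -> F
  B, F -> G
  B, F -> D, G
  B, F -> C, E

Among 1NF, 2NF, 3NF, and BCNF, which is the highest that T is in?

Candidate keys: {B, F}, {B, G}, {E, G}. Prime attributes: {B, E, F, G}.
Every FD has a superkey on the left, so the relation is in BCNF.

BCNF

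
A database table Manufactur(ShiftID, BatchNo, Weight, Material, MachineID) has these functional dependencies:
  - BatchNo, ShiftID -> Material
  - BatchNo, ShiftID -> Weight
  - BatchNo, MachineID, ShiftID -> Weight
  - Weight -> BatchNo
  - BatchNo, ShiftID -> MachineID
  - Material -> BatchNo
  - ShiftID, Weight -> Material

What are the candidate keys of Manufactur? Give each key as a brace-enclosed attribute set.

{ShiftID} never appears on the right of any FD, so every key must include it.
{BatchNo, ShiftID} is a candidate key since {BatchNo, ShiftID}⁺ = {BatchNo, MachineID, Material, ShiftID, Weight} covers every attribute.
{Material, ShiftID} is a candidate key since {Material, ShiftID}⁺ = {BatchNo, MachineID, Material, ShiftID, Weight} covers every attribute.
{ShiftID, Weight} is a candidate key since {ShiftID, Weight}⁺ = {BatchNo, MachineID, Material, ShiftID, Weight} covers every attribute.
No proper subset of any of these is a key, and no other minimal superkey exists.

{BatchNo, ShiftID}, {Material, ShiftID}, {ShiftID, Weight}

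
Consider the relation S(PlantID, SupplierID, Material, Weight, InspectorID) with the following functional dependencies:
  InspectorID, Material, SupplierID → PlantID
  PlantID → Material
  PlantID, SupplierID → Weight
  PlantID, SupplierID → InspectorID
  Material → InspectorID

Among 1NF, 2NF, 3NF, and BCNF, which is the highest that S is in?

Candidate keys: {Material, SupplierID}, {PlantID, SupplierID}. Prime attributes: {Material, PlantID, SupplierID}.
PlantID → Material breaks BCNF: {PlantID}⁺ = {InspectorID, Material, PlantID}, so {PlantID} is not a superkey.
Material → InspectorID determines the non-prime attribute {InspectorID} from a non-superkey — 3NF is violated.
Since {Material} ⊂ {Material, SupplierID} and {Material}⁺ ⊇ {InspectorID} with {InspectorID} non-prime, there is a partial dependency; 2NF fails.

1NF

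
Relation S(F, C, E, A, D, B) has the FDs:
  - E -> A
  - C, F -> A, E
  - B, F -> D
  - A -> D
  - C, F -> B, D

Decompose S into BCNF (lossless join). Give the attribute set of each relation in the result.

{A, D}; {A, E}; {B, C, E, F}

Candidate key of the original relation: {C, F}.
In {A, B, C, D, E, F}, {E} is not a superkey ({E}⁺ restricted to this set is {A, D, E}), so split on E -> A, D into {A, D, E} and {B, C, E, F}.
In {A, D, E}, {A} is not a superkey ({A}⁺ restricted to this set is {A, D}), so split on A -> D into {A, D} and {A, E}.
{A, D}: every determinant is a superkey — BCNF.
{A, E}: every determinant is a superkey — BCNF.
{B, C, E, F}: every determinant is a superkey — BCNF.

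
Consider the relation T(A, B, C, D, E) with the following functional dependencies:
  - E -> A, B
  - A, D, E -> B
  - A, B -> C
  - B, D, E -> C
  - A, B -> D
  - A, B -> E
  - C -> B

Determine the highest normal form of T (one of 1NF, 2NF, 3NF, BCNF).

3NF

Candidate keys: {A, B}, {A, C}, {E}. Prime attributes: {A, B, C, E}.
C -> B: {C}⁺ = {B, C}, which is not all of the attributes, so the left side is not a superkey — BCNF is violated.
Its right-hand attributes {B} are all prime, as are those of every other non-superkey FD — the relation is in 3NF.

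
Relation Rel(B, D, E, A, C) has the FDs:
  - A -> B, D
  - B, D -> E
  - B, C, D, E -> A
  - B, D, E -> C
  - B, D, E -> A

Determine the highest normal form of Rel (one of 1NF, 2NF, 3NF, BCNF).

BCNF

Candidate keys: {A}, {B, D}. Prime attributes: {A, B, D}.
Each dependency's left side is a superkey — BCNF holds.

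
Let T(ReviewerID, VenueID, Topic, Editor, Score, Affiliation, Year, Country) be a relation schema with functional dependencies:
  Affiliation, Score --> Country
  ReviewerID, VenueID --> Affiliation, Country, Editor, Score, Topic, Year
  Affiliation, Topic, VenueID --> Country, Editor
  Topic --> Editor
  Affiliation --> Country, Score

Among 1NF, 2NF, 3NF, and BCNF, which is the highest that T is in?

Candidate key: {ReviewerID, VenueID}. Prime attributes: {ReviewerID, VenueID}.
Affiliation, Score --> Country: {Affiliation, Score}⁺ = {Affiliation, Country, Score}, which is not all of the attributes, so the left side is not a superkey — BCNF is violated.
Because {Country} is non-prime and the left side of Affiliation, Score --> Country is not a superkey, the relation is not in 3NF.
No non-prime attribute depends on a proper subset of any candidate key, so 2NF holds.

2NF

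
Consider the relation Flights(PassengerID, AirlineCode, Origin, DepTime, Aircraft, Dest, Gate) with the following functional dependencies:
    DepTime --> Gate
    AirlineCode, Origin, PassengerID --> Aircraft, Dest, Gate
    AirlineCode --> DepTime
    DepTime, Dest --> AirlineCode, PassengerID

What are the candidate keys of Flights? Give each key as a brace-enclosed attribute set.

{AirlineCode, Dest, Origin}, {AirlineCode, Origin, PassengerID}, {DepTime, Dest, Origin}

No FD produces {Origin}, so it must be in every candidate key.
Closure of {AirlineCode, Dest, Origin} is {Aircraft, AirlineCode, DepTime, Dest, Gate, Origin, PassengerID}, the whole schema; {AirlineCode, Dest, Origin} is a candidate key.
Closure of {AirlineCode, Origin, PassengerID} is {Aircraft, AirlineCode, DepTime, Dest, Gate, Origin, PassengerID}, the whole schema; {AirlineCode, Origin, PassengerID} is a candidate key.
Closure of {DepTime, Dest, Origin} is {Aircraft, AirlineCode, DepTime, Dest, Gate, Origin, PassengerID}, the whole schema; {DepTime, Dest, Origin} is a candidate key.
Any other superkey properly contains one of these, so there are no further candidate keys.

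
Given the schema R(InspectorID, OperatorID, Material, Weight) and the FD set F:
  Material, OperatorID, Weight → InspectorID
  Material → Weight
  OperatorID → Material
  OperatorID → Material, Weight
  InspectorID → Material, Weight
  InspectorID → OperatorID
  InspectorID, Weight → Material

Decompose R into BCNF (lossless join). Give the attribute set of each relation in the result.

Candidate keys of the original relation: {InspectorID}, {OperatorID}.
Within {InspectorID, Material, OperatorID, Weight}: {Material}⁺ ∩ {InspectorID, Material, OperatorID, Weight} = {Material, Weight}, not the whole set, so Material → Weight violates BCNF; decompose into {Material, Weight} and {InspectorID, Material, OperatorID}.
{Material, Weight} has no BCNF violation.
{InspectorID, Material, OperatorID} has no BCNF violation.

{InspectorID, Material, OperatorID}; {Material, Weight}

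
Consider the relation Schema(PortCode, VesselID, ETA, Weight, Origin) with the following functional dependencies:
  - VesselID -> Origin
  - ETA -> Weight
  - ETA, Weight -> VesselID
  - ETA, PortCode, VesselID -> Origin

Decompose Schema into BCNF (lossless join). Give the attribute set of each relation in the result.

Candidate key of the original relation: {ETA, PortCode}.
In {ETA, Origin, PortCode, VesselID, Weight}, {VesselID} is not a superkey ({VesselID}⁺ restricted to this set is {Origin, VesselID}), so split on VesselID -> Origin into {Origin, VesselID} and {ETA, PortCode, VesselID, Weight}.
{Origin, VesselID}: every determinant is a superkey — BCNF.
In {ETA, PortCode, VesselID, Weight}, {ETA} is not a superkey ({ETA}⁺ restricted to this set is {ETA, VesselID, Weight}), so split on ETA -> VesselID, Weight into {ETA, VesselID, Weight} and {ETA, PortCode}.
{ETA, VesselID, Weight}: every determinant is a superkey — BCNF.
{ETA, PortCode}: every determinant is a superkey — BCNF.

{ETA, PortCode}; {ETA, VesselID, Weight}; {Origin, VesselID}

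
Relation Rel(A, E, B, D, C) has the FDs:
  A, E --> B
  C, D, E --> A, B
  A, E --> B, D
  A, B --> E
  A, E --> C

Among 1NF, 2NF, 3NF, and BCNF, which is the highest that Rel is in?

Candidate keys: {A, B}, {A, E}, {C, D, E}. Prime attributes: {A, B, C, D, E}.
The left-hand side of every FD is a superkey, so BCNF is satisfied.

BCNF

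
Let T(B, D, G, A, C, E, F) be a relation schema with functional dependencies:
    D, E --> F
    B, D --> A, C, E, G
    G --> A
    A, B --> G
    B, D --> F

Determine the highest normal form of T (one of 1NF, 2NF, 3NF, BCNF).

2NF

Candidate key: {B, D}. Prime attributes: {B, D}.
For D, E --> F we have {D, E}⁺ = {D, E, F}; {D, E} is not a superkey, so BCNF fails.
D, E --> F determines the non-prime attribute {F} from a non-superkey — 3NF is violated.
No non-prime attribute depends on a proper subset of any candidate key, so 2NF holds.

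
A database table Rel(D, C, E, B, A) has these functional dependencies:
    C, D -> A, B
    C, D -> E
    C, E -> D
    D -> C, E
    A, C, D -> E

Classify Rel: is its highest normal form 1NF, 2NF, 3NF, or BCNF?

Candidate keys: {C, E}, {D}. Prime attributes: {C, D, E}.
The left-hand side of every FD is a superkey, so BCNF is satisfied.

BCNF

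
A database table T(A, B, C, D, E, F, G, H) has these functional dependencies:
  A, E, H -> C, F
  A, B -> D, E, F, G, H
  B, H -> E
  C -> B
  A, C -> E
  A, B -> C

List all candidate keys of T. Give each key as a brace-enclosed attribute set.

{A, B}, {A, C}, {A, E, H}

No FD produces {A}, so it must be in every candidate key.
Closure of {A, B} is {A, B, C, D, E, F, G, H}, the whole schema; {A, B} is a candidate key.
Closure of {A, C} is {A, B, C, D, E, F, G, H}, the whole schema; {A, C} is a candidate key.
Closure of {A, E, H} is {A, B, C, D, E, F, G, H}, the whole schema; {A, E, H} is a candidate key.
These are minimal and exhaustive — every other superkey contains one of them.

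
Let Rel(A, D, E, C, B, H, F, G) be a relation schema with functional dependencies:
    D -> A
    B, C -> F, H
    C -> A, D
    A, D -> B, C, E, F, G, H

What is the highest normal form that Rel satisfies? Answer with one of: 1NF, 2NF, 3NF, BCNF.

BCNF

Candidate keys: {C}, {D}. Prime attributes: {C, D}.
The left-hand side of every FD is a superkey, so BCNF is satisfied.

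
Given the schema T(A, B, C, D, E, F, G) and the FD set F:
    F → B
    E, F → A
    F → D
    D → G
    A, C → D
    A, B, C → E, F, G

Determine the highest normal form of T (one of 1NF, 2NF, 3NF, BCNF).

Candidate keys: {A, B, C}, {A, C, F}, {C, E, F}. Prime attributes: {A, B, C, E, F}.
F → B breaks BCNF: {F}⁺ = {B, D, F, G}, so {F} is not a superkey.
F → D determines the non-prime attribute {D} from a non-superkey — 3NF is violated.
The proper key subset {A, C} of {A, B, C} determines non-prime {D, G}, so the relation is not even in 2NF.

1NF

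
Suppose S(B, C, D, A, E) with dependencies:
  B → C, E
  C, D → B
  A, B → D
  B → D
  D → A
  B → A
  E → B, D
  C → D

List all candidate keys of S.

{B}, {C}, {E}

{B}⁺ = {A, B, C, D, E}, which is every attribute, so {B} is a candidate key.
{C}⁺ = {A, B, C, D, E}, which is every attribute, so {C} is a candidate key.
{E}⁺ = {A, B, C, D, E}, which is every attribute, so {E} is a candidate key.
Any other superkey properly contains one of these, so there are no further candidate keys.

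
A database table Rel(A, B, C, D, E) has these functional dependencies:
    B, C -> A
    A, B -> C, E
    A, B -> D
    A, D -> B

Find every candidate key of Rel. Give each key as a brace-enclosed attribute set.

{A, B} is a candidate key since {A, B}⁺ = {A, B, C, D, E} covers every attribute.
{A, D} is a candidate key since {A, D}⁺ = {A, B, C, D, E} covers every attribute.
{B, C} is a candidate key since {B, C}⁺ = {A, B, C, D, E} covers every attribute.
These are minimal and exhaustive — every other superkey contains one of them.

{A, B}, {A, D}, {B, C}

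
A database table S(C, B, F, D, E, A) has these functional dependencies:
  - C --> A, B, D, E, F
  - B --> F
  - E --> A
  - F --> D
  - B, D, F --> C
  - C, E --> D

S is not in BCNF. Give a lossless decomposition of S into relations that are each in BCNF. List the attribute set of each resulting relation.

{A, E}; {B, C, E, F}; {D, F}

Candidate keys of the original relation: {B}, {C}.
Within {A, B, C, D, E, F}: {E}⁺ ∩ {A, B, C, D, E, F} = {A, E}, not the whole set, so E --> A violates BCNF; decompose into {A, E} and {B, C, D, E, F}.
{A, E}: every determinant is a superkey — BCNF.
Within {B, C, D, E, F}: {F}⁺ ∩ {B, C, D, E, F} = {D, F}, not the whole set, so F --> D violates BCNF; decompose into {D, F} and {B, C, E, F}.
{D, F}: every determinant is a superkey — BCNF.
{B, C, E, F}: every determinant is a superkey — BCNF.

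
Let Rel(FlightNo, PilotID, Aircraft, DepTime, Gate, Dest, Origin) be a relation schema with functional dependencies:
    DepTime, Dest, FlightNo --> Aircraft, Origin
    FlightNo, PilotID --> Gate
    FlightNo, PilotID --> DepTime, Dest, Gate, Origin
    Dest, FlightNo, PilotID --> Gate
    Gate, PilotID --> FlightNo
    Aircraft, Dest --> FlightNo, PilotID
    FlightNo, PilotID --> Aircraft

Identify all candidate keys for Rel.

{Aircraft, Dest}, {DepTime, Dest, FlightNo}, {FlightNo, PilotID}, {Gate, PilotID}

{Aircraft, Dest}⁺ = {Aircraft, DepTime, Dest, FlightNo, Gate, Origin, PilotID} — all of the relation — so {Aircraft, Dest} is a candidate key.
{FlightNo, PilotID}⁺ = {Aircraft, DepTime, Dest, FlightNo, Gate, Origin, PilotID} — all of the relation — so {FlightNo, PilotID} is a candidate key.
{Gate, PilotID}⁺ = {Aircraft, DepTime, Dest, FlightNo, Gate, Origin, PilotID} — all of the relation — so {Gate, PilotID} is a candidate key.
{DepTime, Dest, FlightNo}⁺ = {Aircraft, DepTime, Dest, FlightNo, Gate, Origin, PilotID} — all of the relation — so {DepTime, Dest, FlightNo} is a candidate key.
Any other superkey properly contains one of these, so there are no further candidate keys.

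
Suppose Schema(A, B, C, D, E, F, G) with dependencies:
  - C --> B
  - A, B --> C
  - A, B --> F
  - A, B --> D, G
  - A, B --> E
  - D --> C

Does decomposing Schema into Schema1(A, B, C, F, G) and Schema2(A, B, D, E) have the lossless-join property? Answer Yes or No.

Yes

Schema1 ∩ Schema2 = {A, B}; its closure under F is {A, B, C, D, E, F, G}.
Since Schema1 ⊆ {A, B, C, D, E, F, G}, the intersection is a superkey of Schema1; the decomposition is lossless.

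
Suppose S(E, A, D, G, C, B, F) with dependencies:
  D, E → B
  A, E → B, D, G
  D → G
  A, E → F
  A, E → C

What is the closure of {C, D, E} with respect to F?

Start with {C, D, E}.
D, E → B applies; add {B} → now {B, C, D, E}.
D → G applies; add {G} → now {B, C, D, E, G}.
No further FD applies.

{B, C, D, E, G}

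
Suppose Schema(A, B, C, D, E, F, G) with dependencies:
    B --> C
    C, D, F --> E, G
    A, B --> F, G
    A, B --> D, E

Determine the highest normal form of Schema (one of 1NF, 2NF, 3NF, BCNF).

Candidate key: {A, B}. Prime attributes: {A, B}.
For B --> C we have {B}⁺ = {B, C}; {B} is not a superkey, so BCNF fails.
B --> C determines the non-prime attribute {C} from a non-superkey — 3NF is violated.
Since {B} ⊂ {A, B} and {B}⁺ ⊇ {C} with {C} non-prime, there is a partial dependency; 2NF fails.

1NF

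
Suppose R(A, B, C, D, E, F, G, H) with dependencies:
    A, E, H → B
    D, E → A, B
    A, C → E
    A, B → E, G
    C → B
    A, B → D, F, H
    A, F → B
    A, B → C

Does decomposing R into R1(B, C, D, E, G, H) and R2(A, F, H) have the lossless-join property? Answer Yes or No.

The shared attributes are {H} and {H}⁺ = {H}.
The closure covers neither R1 nor R2 entirely; the join is not lossless.

No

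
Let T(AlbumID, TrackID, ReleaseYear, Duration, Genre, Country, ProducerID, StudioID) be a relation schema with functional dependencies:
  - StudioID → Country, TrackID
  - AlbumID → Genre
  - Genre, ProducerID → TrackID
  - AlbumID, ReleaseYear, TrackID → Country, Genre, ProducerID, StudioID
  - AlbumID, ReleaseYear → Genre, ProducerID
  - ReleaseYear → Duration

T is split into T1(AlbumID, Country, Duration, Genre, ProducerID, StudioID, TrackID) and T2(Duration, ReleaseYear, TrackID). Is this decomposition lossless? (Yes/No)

No

The shared attributes are {Duration, TrackID} and {Duration, TrackID}⁺ = {Duration, TrackID}.
The closure covers neither T1 nor T2 entirely; the join is not lossless.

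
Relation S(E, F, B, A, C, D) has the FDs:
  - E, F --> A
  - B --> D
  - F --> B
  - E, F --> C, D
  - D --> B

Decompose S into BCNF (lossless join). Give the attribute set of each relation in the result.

Candidate key of the original relation: {E, F}.
Within {A, B, C, D, E, F}: {B}⁺ ∩ {A, B, C, D, E, F} = {B, D}, not the whole set, so B --> D violates BCNF; decompose into {B, D} and {A, B, C, E, F}.
{B, D}: every determinant is a superkey — BCNF.
Within {A, B, C, E, F}: {F}⁺ ∩ {A, B, C, E, F} = {B, F}, not the whole set, so F --> B violates BCNF; decompose into {B, F} and {A, C, E, F}.
{B, F}: every determinant is a superkey — BCNF.
{A, C, E, F}: every determinant is a superkey — BCNF.

{A, C, E, F}; {B, D}; {B, F}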